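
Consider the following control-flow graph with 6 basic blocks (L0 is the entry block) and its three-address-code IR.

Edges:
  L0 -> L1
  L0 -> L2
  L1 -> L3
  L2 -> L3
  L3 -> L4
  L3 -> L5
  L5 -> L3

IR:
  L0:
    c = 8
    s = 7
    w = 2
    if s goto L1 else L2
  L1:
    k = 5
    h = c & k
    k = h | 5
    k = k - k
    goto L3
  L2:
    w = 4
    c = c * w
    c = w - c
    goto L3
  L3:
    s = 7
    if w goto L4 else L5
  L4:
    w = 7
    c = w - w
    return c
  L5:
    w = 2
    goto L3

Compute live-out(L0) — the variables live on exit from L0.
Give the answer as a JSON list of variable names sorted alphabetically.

def/use:
  L0 def {c,s,w} use ∅
  L1 def {h,k} use {c}
  L2 def {c,w} use {c}
  L3 def {s} use {w}
  L4 def {c,w} use ∅
  L5 def {w} use ∅

Liveness:
  L0: in=∅ out={c,w}
  L1: in={c,w} out={w}
  L2: in={c} out={w}
  L3: in={w} out=∅
  L4: in=∅ out=∅
  L5: in=∅ out={w}

live-out(L0) = ["c", "w"]

Answer: ["c", "w"]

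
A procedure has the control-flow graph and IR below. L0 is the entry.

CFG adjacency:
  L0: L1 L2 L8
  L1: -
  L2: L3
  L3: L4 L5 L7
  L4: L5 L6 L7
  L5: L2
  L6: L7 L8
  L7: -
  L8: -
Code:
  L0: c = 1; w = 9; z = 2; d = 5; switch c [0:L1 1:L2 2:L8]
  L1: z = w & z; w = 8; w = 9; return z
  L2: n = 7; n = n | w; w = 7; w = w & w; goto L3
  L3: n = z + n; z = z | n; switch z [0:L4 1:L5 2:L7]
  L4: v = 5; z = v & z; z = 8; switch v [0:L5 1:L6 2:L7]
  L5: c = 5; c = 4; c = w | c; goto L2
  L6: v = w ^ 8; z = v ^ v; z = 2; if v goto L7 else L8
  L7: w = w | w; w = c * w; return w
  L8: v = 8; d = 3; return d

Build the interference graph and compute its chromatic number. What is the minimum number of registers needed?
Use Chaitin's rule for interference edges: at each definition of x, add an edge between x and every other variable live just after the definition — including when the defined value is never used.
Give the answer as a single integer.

Answer: 4

Working:
def/use:
  L0: {c,d,w,z} / ∅
  L1: {w,z} / {w,z}
  L2: {n,w} / {w}
  L3: {n,z} / {n,z}
  L4: {v,z} / {z}
  L5: {c} / {w}
  L6: {v,z} / {w}
  L7: {w} / {c,w}
  L8: {d,v} / ∅

Backward fixpoint:
  live L0: ∅→{c,w,z}
  live L1: {w,z}→∅
  live L2: {c,w,z}→{c,n,w,z}
  live L3: {c,n,w,z}→{c,w,z}
  live L4: {c,w,z}→{c,w,z}
  live L5: {w,z}→{c,w,z}
  live L6: {c,w}→{c,w}
  live L7: {c,w}→∅
  live L8: ∅→∅

Interfere edges:
  c — {d,n,v,w,z}
  d — {c,w,z}
  n — {c,w,z}
  v — {c,w,z}
  w — {c,d,n,v,z}
  z — {c,d,n,v,w}

Chromatic number:
  clique {c,d,w,z} ⇒ need ≥ 4
  assign c→r0 d→r3 n→r3 v→r3 w→r1 z→r2 — no edge inside a register ⇒ χ ≤ 4
  χ = 4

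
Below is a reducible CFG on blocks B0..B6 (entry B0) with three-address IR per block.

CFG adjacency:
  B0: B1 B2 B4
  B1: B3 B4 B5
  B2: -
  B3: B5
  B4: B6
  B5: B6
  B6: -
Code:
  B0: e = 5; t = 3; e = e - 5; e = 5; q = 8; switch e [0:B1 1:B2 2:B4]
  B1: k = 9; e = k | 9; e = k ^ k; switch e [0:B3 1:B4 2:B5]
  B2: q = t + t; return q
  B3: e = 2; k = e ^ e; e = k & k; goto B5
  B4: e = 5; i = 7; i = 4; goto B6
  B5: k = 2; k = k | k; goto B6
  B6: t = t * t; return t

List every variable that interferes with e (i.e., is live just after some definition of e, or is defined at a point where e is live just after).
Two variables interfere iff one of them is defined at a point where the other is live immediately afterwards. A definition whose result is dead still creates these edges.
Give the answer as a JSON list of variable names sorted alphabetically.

def/use:
  B0: {e,q,t} / ∅
  B1: {e,k} / ∅
  B2: {q} / {t}
  B3: {e,k} / ∅
  B4: {e,i} / ∅
  B5: {k} / ∅
  B6: {t} / {t}

Liveness:
  B0 li=∅ lo={t}
  B1 li={t} lo={t}
  B2 li={t} lo=∅
  B3 li={t} lo={t}
  B4 li={t} lo={t}
  B5 li={t} lo={t}
  B6 li={t} lo=∅

Conflict graph:
  e: {k,q,t}
  i: {t}
  k: {e,t}
  q: {e,t}
  t: {e,i,k,q}

N(e) = ["k", "q", "t"]

Answer: ["k", "q", "t"]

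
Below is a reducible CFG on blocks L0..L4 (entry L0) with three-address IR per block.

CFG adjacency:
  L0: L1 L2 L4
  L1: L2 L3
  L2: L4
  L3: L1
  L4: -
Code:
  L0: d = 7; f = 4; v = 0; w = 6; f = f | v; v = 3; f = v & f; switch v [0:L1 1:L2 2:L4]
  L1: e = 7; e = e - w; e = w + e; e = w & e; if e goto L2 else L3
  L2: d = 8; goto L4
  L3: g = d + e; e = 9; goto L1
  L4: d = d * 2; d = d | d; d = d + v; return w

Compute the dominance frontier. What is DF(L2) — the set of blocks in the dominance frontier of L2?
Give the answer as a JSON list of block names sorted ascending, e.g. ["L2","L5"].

idom tree: L1←L0 L2←L0 L3←L1 L4←L0
Join-block Dom:
  L1: preds {L0,L3}: {L0} ∩ {L0,L1,L3} = {L0}; idom=L0
  L2: preds {L0,L1}: {L0} ∩ {L0,L1} = {L0}; idom=L0
  L4: preds {L0,L2}: {L0} ∩ {L0,L2} = {L0}; idom=L0

DF walk-up:
  join L1 pred L0: · stop@L0
  join L1 pred L3: L3→L1 stop@L0
  join L2 pred L0: · stop@L0
  join L2 pred L1: L1 stop@L0
  join L4 pred L0: · stop@L0
  join L4 pred L2: L2 stop@L0
  L0: DF=∅
  L1: DF={L1,L2}
  L2: DF={L4}
  L3: DF={L1}
  L4: DF=∅

DF(L2) = ["L4"]

Answer: ["L4"]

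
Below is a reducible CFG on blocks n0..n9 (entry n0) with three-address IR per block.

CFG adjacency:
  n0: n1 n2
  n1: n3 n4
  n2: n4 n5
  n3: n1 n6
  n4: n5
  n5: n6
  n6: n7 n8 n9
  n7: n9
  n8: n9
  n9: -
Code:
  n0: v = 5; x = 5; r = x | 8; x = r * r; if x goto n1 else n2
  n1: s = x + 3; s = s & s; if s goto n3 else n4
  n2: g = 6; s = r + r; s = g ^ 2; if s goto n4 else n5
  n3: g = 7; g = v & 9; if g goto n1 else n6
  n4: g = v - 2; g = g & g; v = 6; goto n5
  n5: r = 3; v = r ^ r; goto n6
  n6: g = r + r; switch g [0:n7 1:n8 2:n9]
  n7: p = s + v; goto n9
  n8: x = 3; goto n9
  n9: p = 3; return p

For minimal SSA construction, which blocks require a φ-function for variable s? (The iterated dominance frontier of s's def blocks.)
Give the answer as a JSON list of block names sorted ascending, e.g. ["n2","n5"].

Answer: ["n1", "n4", "n5", "n6"]

Analysis:
idom tree: n1←n0 n2←n0 n3←n1 n4←n0 n5←n0 n6←n0 n7←n6 n8←n6 n9←n6
Dom∩ at merges:
  n1: preds {n0,n3}: {n0} ∩ {n0,n1,n3} = {n0}; idom=n0
  n4: preds {n1,n2}: {n0,n1} ∩ {n0,n2} = {n0}; idom=n0
  n5: preds {n2,n4}: {n0,n2} ∩ {n0,n4} = {n0}; idom=n0
  n6: preds {n3,n5}: {n0,n1,n3} ∩ {n0,n5} = {n0}; idom=n0
  n9: preds {n6,n7,n8}: {n0,n6} ∩ {n0,n6,n7} ∩ {n0,n6,n8} = {n0,n6}; idom=n6

DF derivation:
  join n1 pred n0: · stop@n0
  join n1 pred n3: n3→n1 stop@n0
  join n4 pred n1: n1 stop@n0
  join n4 pred n2: n2 stop@n0
  join n5 pred n2: n2 stop@n0
  join n5 pred n4: n4 stop@n0
  join n6 pred n3: n3→n1 stop@n0
  join n6 pred n5: n5 stop@n0
  join n9 pred n6: · stop@n6
  join n9 pred n7: n7 stop@n6
  join n9 pred n8: n8 stop@n6
  n0 → ∅
  n1 → {n1,n4,n6}
  n2 → {n4,n5}
  n3 → {n1,n6}
  n4 → {n5}
  n5 → {n6}
  n6 → ∅
  n7 → {n9}
  n8 → {n9}
  n9 → ∅

φ for s: defs {n1,n2}
  DF⁺ = {n1,n4,n5,n6}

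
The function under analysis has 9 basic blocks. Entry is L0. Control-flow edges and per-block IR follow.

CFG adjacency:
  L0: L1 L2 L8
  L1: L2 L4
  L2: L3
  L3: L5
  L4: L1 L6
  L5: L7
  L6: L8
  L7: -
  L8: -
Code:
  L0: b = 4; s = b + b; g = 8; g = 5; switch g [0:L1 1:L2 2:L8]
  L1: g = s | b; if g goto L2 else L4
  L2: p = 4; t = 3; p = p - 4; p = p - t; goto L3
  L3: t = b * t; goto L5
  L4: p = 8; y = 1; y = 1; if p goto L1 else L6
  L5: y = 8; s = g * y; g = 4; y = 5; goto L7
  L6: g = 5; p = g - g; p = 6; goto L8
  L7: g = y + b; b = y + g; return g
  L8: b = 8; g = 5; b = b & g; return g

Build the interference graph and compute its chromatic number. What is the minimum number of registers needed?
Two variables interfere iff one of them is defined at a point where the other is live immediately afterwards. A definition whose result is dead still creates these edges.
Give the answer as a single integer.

Block summaries:
  L0: def={b,g,s} ue=∅
  L1: def={g} ue={b,s}
  L2: def={p,t} ue=∅
  L3: def={t} ue={b,t}
  L4: def={p,y} ue=∅
  L5: def={g,s,y} ue={g}
  L6: def={g,p} ue=∅
  L7: def={b,g} ue={b,y}
  L8: def={b,g} ue=∅

Live sets:
  L0: in=∅ out={b,g,s}
  L1: in={b,s} out={b,g,s}
  L2: in={b,g} out={b,g,t}
  L3: in={b,g,t} out={b,g}
  L4: in={b,s} out={b,s}
  L5: in={b,g} out={b,y}
  L6: in=∅ out=∅
  L7: in={b,y} out=∅
  L8: in=∅ out=∅

Interfere edges:
  b: {g,p,s,t,y}
  g: {b,p,s,t,y}
  p: {b,g,s,t,y}
  s: {b,g,p,y}
  t: {b,g,p}
  y: {b,g,p,s}

Registers:
  lower bound: {b,g,p,s,y} mutually conflict ⇒ χ ≥ 5
  5-colouring: c0={b}  c1={g}  c2={p}  c3={s,t}  c4={y}
  χ = 5

Answer: 5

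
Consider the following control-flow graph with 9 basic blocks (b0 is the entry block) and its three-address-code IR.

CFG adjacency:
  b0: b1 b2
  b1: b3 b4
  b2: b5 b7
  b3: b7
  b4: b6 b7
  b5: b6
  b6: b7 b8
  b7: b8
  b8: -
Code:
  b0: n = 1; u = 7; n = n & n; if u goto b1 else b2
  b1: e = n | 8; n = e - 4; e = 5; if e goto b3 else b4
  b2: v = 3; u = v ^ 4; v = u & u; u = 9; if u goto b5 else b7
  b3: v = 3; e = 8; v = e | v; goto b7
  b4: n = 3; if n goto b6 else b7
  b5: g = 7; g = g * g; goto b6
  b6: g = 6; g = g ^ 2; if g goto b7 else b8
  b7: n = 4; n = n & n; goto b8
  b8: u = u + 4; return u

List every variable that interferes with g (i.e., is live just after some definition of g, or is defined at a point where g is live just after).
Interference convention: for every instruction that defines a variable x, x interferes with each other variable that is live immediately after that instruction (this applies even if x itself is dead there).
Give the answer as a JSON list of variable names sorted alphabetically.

Per-block:
  b0: def={n,u} ue=∅
  b1: def={e,n} ue={n}
  b2: def={u,v} ue=∅
  b3: def={e,v} ue=∅
  b4: def={n} ue=∅
  b5: def={g} ue=∅
  b6: def={g} ue=∅
  b7: def={n} ue=∅
  b8: def={u} ue={u}

Liveness:
  b0 li=∅ lo={n,u}
  b1 li={n,u} lo={u}
  b2 li=∅ lo={u}
  b3 li={u} lo={u}
  b4 li={u} lo={u}
  b5 li={u} lo={u}
  b6 li={u} lo={u}
  b7 li={u} lo={u}
  b8 li={u} lo=∅

Conflict graph:
  e↔{u,v}
  g↔{u}
  n↔{u}
  u↔{e,g,n,v}
  v↔{e,u}

N(g) = ["u"]

Answer: ["u"]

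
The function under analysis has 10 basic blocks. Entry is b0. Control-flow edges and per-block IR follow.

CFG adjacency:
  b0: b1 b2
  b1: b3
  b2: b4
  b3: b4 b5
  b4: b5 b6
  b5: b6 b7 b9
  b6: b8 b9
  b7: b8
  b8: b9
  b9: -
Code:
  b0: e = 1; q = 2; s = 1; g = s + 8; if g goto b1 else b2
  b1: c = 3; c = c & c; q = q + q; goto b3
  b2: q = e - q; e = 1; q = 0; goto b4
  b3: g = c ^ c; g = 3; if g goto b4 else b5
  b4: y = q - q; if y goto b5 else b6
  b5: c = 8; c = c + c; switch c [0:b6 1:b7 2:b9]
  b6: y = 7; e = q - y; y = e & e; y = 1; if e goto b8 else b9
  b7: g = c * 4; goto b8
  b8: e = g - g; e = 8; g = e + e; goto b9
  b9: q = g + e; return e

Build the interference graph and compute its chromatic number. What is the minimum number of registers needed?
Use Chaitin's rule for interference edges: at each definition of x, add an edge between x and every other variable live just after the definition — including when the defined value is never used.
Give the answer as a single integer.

Answer: 4

Analysis:
Per-block:
  b0: def={e,g,q,s} ue=∅
  b1: def={c,q} ue={q}
  b2: def={e,q} ue={e,q}
  b3: def={g} ue={c}
  b4: def={y} ue={q}
  b5: def={c} ue=∅
  b6: def={e,y} ue={q}
  b7: def={g} ue={c}
  b8: def={e,g} ue={g}
  b9: def={q} ue={e,g}

Live sets:
  live b0: ∅→{e,g,q}
  live b1: {e,q}→{c,e,q}
  live b2: {e,g,q}→{e,g,q}
  live b3: {c,e,q}→{e,g,q}
  live b4: {e,g,q}→{e,g,q}
  live b5: {e,g,q}→{c,e,g,q}
  live b6: {g,q}→{e,g}
  live b7: {c}→{g}
  live b8: {g}→{e,g}
  live b9: {e,g}→∅

Interference:
  c — {e,g,q}
  e — {c,g,q,s,y}
  g — {c,e,q,y}
  q — {c,e,g,s,y}
  s — {e,q}
  y — {e,g,q}

Chromatic number:
  {c,e,g,q} pairwise interfere (4-clique) ⇒ χ ≥ 4
  assign c→R3 e→R0 g→R2 q→R1 s→R2 y→R3 — no edge inside a register ⇒ χ ≤ 4
  χ = 4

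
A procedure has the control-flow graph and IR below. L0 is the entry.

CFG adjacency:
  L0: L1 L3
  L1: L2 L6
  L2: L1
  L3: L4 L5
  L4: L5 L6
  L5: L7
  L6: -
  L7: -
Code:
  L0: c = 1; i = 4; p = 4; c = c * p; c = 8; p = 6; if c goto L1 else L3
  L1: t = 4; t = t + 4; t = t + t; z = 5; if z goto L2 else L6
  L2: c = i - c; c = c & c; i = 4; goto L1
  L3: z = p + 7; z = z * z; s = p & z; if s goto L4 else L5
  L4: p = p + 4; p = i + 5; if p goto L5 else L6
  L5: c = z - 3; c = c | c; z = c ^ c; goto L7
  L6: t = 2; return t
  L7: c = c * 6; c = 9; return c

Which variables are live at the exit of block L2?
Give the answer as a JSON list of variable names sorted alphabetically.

Answer: ["c", "i"]

Working:
Per-block:
  L0 def {c,i,p} use ∅
  L1 def {t,z} use ∅
  L2 def {c,i} use {c,i}
  L3 def {s,z} use {p}
  L4 def {p} use {i,p}
  L5 def {c,z} use {z}
  L6 def {t} use ∅
  L7 def {c} use {c}

Liveness:
  L0 li=∅ lo={c,i,p}
  L1 li={c,i} lo={c,i}
  L2 li={c,i} lo={c,i}
  L3 li={i,p} lo={i,p,z}
  L4 li={i,p,z} lo={z}
  L5 li={z} lo={c}
  L6 li=∅ lo=∅
  L7 li={c} lo=∅

live-out(L2) = ["c", "i"]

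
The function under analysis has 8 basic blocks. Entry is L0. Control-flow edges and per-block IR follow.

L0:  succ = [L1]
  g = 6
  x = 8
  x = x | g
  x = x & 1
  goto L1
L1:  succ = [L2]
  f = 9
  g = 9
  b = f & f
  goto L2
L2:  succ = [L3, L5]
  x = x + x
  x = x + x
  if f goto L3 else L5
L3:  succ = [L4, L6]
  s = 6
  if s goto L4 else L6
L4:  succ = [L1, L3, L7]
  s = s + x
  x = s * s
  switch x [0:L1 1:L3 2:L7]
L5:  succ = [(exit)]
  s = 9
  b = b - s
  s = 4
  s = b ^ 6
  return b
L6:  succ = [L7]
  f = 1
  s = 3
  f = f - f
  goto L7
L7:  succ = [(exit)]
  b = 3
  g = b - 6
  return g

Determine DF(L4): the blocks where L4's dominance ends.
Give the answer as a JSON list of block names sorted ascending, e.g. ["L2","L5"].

idom tree: L1←L0 L2←L1 L3←L2 L4←L3 L5←L2 L6←L3 L7←L3
Join-block Dom:
  L1: preds {L0,L4}: {L0} ∩ {L0,L1,L2,L3,L4} = {L0}; idom=L0
  L3: preds {L2,L4}: {L0,L1,L2} ∩ {L0,L1,L2,L3,L4} = {L0,L1,L2}; idom=L2
  L7: preds {L4,L6}: {L0,L1,L2,L3,L4} ∩ {L0,L1,L2,L3,L6} = {L0,L1,L2,L3}; idom=L3

DF derivation:
  join L1 pred L0: · stop@L0
  join L1 pred L4: L4→L3→L2→L1 stop@L0
  join L3 pred L2: · stop@L2
  join L3 pred L4: L4→L3 stop@L2
  join L7 pred L4: L4 stop@L3
  join L7 pred L6: L6 stop@L3
  DF(L0)=∅
  DF(L1)={L1}
  DF(L2)={L1}
  DF(L3)={L1,L3}
  DF(L4)={L1,L3,L7}
  DF(L5)=∅
  DF(L6)={L7}
  DF(L7)=∅

DF(L4) = ["L1", "L3", "L7"]

Answer: ["L1", "L3", "L7"]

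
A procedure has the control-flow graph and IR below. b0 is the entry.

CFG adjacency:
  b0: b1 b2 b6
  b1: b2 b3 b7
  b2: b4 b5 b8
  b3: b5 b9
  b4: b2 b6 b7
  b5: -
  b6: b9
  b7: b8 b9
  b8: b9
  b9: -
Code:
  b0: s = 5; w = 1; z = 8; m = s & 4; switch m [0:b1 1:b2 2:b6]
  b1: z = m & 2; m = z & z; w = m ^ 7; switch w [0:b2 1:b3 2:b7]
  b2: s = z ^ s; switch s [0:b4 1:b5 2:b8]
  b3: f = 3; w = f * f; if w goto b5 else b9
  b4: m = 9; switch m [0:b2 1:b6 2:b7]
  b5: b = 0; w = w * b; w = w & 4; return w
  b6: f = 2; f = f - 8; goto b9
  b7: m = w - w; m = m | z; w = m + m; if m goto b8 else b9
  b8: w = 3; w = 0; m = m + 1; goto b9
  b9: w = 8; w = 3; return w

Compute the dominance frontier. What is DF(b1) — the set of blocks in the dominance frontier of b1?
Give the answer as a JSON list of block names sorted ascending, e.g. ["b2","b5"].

Answer: ["b2", "b5", "b7", "b9"]

Analysis:
idom tree: b1←b0 b2←b0 b3←b1 b4←b2 b5←b0 b6←b0 b7←b0 b8←b0 b9←b0
Dom∩ at merges:
  b2: preds {b0,b1,b4}: {b0} ∩ {b0,b1} ∩ {b0,b2,b4} = {b0}; idom=b0
  b5: preds {b2,b3}: {b0,b2} ∩ {b0,b1,b3} = {b0}; idom=b0
  b6: preds {b0,b4}: {b0} ∩ {b0,b2,b4} = {b0}; idom=b0
  b7: preds {b1,b4}: {b0,b1} ∩ {b0,b2,b4} = {b0}; idom=b0
  b8: preds {b2,b7}: {b0,b2} ∩ {b0,b7} = {b0}; idom=b0
  b9: preds {b3,b6,b7,b8}: {b0,b1,b3} ∩ {b0,b6} ∩ {b0,b7} ∩ {b0,b8} = {b0}; idom=b0

Frontier:
  b2←b0: walk · to b0
  b2←b1: walk b1 to b0
  b2←b4: walk b4→b2 to b0
  b5←b2: walk b2 to b0
  b5←b3: walk b3→b1 to b0
  b6←b0: walk · to b0
  b6←b4: walk b4→b2 to b0
  b7←b1: walk b1 to b0
  b7←b4: walk b4→b2 to b0
  b8←b2: walk b2 to b0
  b8←b7: walk b7 to b0
  b9←b3: walk b3→b1 to b0
  b9←b6: walk b6 to b0
  b9←b7: walk b7 to b0
  b9←b8: walk b8 to b0
  b0: DF=∅
  b1: DF={b2,b5,b7,b9}
  b2: DF={b2,b5,b6,b7,b8}
  b3: DF={b5,b9}
  b4: DF={b2,b6,b7}
  b5: DF=∅
  b6: DF={b9}
  b7: DF={b8,b9}
  b8: DF={b9}
  b9: DF=∅

DF(b1) = ["b2", "b5", "b7", "b9"]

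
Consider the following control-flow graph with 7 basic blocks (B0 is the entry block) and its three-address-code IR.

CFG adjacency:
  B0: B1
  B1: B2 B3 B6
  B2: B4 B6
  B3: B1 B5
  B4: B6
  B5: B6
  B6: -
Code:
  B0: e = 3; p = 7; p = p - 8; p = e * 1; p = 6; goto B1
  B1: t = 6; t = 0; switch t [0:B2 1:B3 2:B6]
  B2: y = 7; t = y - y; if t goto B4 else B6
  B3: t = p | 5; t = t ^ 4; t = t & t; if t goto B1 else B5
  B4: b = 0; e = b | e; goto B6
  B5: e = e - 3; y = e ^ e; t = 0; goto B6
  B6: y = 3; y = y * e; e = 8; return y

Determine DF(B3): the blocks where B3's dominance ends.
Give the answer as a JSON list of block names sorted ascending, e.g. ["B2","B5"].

idom tree: B1←B0 B2←B1 B3←B1 B4←B2 B5←B3 B6←B1
Join-block Dom:
  B1: preds {B0,B3}: {B0} ∩ {B0,B1,B3} = {B0}; idom=B0
  B6: preds {B1,B2,B4,B5}: {B0,B1} ∩ {B0,B1,B2} ∩ {B0,B1,B2,B4} ∩ {B0,B1,B3,B5} = {B0,B1}; idom=B1

DF walk-up:
  join B1 pred B0: · stop@B0
  join B1 pred B3: B3→B1 stop@B0
  join B6 pred B1: · stop@B1
  join B6 pred B2: B2 stop@B1
  join B6 pred B4: B4→B2 stop@B1
  join B6 pred B5: B5→B3 stop@B1
  B0 → ∅
  B1 → {B1}
  B2 → {B6}
  B3 → {B1,B6}
  B4 → {B6}
  B5 → {B6}
  B6 → ∅

DF(B3) = ["B1", "B6"]

Answer: ["B1", "B6"]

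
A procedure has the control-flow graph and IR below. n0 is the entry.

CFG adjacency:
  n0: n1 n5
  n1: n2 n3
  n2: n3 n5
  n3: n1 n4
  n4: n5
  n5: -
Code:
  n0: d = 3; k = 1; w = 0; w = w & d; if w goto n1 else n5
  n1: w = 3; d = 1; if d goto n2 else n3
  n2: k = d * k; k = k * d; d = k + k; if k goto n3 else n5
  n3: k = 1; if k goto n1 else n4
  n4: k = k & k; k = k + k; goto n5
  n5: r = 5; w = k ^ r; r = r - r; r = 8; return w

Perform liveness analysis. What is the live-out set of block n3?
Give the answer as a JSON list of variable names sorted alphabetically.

Answer: ["k"]

Derivation:
Per-block:
  n0: def={d,k,w} ue=∅
  n1: def={d,w} ue=∅
  n2: def={d,k} ue={d,k}
  n3: def={k} ue=∅
  n4: def={k} ue={k}
  n5: def={r,w} ue={k}

Liveness:
  live n0: ∅→{k}
  live n1: {k}→{d,k}
  live n2: {d,k}→{k}
  live n3: ∅→{k}
  live n4: {k}→{k}
  live n5: {k}→∅

live-out(n3) = ["k"]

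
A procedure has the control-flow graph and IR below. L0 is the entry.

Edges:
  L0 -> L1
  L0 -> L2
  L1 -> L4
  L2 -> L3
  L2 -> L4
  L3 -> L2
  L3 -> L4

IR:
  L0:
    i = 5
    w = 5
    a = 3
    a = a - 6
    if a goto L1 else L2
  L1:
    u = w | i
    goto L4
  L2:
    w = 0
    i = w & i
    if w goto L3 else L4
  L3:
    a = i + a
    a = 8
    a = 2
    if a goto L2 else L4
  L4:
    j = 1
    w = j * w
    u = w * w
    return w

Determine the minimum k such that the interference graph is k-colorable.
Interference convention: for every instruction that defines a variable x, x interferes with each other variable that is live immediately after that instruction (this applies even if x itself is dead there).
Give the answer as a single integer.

Block summaries:
  L0: def={a,i,w} ue=∅
  L1: def={u} ue={i,w}
  L2: def={i,w} ue={i}
  L3: def={a} ue={a,i}
  L4: def={j,u,w} ue={w}

Live sets:
  L0 li=∅ lo={a,i,w}
  L1 li={i,w} lo={w}
  L2 li={a,i} lo={a,i,w}
  L3 li={a,i,w} lo={a,i,w}
  L4 li={w} lo=∅

Interference:
  a↔{i,w}
  i↔{a,w}
  j↔{w}
  u↔{w}
  w↔{a,i,j,u}

Chromatic number:
  lower bound: {a,i,w} mutually conflict ⇒ χ ≥ 3
  3-colouring: r0={w}  r1={a,j,u}  r2={i}
  χ = 3

Answer: 3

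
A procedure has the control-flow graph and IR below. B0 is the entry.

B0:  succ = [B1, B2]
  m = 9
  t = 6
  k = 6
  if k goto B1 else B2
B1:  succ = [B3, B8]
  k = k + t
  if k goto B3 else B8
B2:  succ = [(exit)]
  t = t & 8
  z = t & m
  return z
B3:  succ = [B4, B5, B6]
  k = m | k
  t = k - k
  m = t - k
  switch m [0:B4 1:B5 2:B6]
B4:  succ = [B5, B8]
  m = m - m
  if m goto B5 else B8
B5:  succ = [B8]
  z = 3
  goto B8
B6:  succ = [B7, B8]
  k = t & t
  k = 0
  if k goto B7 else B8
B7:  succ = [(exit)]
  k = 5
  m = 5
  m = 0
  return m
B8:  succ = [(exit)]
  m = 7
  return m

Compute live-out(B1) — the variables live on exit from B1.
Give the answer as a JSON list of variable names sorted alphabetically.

Per-block:
  B0: {k,m,t} / ∅
  B1: {k} / {k,t}
  B2: {t,z} / {m,t}
  B3: {k,m,t} / {k,m}
  B4: {m} / {m}
  B5: {z} / ∅
  B6: {k} / {t}
  B7: {k,m} / ∅
  B8: {m} / ∅

Backward fixpoint:
  B0: in=∅ out={k,m,t}
  B1: in={k,m,t} out={k,m}
  B2: in={m,t} out=∅
  B3: in={k,m} out={m,t}
  B4: in={m} out=∅
  B5: in=∅ out=∅
  B6: in={t} out=∅
  B7: in=∅ out=∅
  B8: in=∅ out=∅

live-out(B1) = ["k", "m"]

Answer: ["k", "m"]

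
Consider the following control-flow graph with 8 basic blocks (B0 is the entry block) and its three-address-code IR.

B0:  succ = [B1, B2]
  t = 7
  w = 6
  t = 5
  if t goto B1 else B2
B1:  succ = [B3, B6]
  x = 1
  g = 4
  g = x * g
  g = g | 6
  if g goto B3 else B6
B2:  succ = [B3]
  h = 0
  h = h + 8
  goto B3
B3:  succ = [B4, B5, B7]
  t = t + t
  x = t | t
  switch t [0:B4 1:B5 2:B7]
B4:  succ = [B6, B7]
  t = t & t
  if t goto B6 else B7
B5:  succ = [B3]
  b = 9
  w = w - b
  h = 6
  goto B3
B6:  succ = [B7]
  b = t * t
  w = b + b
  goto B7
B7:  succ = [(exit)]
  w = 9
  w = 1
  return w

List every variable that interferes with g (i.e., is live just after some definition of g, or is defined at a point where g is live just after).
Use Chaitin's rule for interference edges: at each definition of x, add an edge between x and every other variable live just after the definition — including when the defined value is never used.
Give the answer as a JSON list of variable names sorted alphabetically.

def/use:
  B0: {t,w} / ∅
  B1: {g,x} / ∅
  B2: {h} / ∅
  B3: {t,x} / {t}
  B4: {t} / {t}
  B5: {b,h,w} / {w}
  B6: {b,w} / {t}
  B7: {w} / ∅

Live sets:
  B0: in=∅ out={t,w}
  B1: in={t,w} out={t,w}
  B2: in={t,w} out={t,w}
  B3: in={t,w} out={t,w}
  B4: in={t} out={t}
  B5: in={t,w} out={t,w}
  B6: in={t} out=∅
  B7: in=∅ out=∅

Interfere edges:
  b: {t,w}
  g: {t,w,x}
  h: {t,w}
  t: {b,g,h,w,x}
  w: {b,g,h,t,x}
  x: {g,t,w}

N(g) = ["t", "w", "x"]

Answer: ["t", "w", "x"]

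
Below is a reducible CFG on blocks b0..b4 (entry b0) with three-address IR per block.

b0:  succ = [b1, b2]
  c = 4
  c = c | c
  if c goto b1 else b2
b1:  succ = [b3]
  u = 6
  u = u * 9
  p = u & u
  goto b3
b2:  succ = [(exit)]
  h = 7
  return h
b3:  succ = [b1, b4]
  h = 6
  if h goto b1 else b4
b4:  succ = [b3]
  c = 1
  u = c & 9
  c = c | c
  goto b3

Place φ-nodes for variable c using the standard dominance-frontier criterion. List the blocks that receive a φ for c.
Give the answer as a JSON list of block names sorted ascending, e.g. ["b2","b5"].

idom tree: b1←b0 b2←b0 b3←b1 b4←b3
Join-block Dom:
  b1: preds {b0,b3}: {b0} ∩ {b0,b1,b3} = {b0}; idom=b0
  b3: preds {b1,b4}: {b0,b1} ∩ {b0,b1,b3,b4} = {b0,b1}; idom=b1

DF derivation:
  b1←b0: walk · to b0
  b1←b3: walk b3→b1 to b0
  b3←b1: walk · to b1
  b3←b4: walk b4→b3 to b1
  DF(b0)=∅
  DF(b1)={b1}
  DF(b2)=∅
  DF(b3)={b1,b3}
  DF(b4)={b3}

φ for c: defs {b0,b4}
  DF⁺ = {b1,b3}

Answer: ["b1", "b3"]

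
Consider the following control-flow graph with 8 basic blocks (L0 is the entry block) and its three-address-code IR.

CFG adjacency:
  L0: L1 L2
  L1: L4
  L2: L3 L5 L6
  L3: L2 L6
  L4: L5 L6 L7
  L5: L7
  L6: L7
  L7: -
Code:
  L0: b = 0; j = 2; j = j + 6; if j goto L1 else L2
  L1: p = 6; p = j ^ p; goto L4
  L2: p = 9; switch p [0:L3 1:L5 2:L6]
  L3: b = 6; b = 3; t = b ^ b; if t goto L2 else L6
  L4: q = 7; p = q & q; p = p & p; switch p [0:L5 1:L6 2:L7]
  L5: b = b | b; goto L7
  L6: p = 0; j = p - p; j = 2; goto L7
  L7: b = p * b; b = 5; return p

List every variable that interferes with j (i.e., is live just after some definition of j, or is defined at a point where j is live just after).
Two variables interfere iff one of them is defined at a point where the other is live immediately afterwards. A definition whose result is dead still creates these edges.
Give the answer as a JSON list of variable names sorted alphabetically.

Per-block:
  L0 def {b,j} use ∅
  L1 def {p} use {j}
  L2 def {p} use ∅
  L3 def {b,t} use ∅
  L4 def {p,q} use ∅
  L5 def {b} use {b}
  L6 def {j,p} use ∅
  L7 def {b} use {b,p}

Live sets:
  L0: in=∅ out={b,j}
  L1: in={b,j} out={b}
  L2: in={b} out={b,p}
  L3: in=∅ out={b}
  L4: in={b} out={b,p}
  L5: in={b,p} out={b,p}
  L6: in={b} out={b,p}
  L7: in={b,p} out=∅

Interfere edges:
  b — {j,p,q,t}
  j — {b,p}
  p — {b,j}
  q — {b}
  t — {b}

N(j) = ["b", "p"]

Answer: ["b", "p"]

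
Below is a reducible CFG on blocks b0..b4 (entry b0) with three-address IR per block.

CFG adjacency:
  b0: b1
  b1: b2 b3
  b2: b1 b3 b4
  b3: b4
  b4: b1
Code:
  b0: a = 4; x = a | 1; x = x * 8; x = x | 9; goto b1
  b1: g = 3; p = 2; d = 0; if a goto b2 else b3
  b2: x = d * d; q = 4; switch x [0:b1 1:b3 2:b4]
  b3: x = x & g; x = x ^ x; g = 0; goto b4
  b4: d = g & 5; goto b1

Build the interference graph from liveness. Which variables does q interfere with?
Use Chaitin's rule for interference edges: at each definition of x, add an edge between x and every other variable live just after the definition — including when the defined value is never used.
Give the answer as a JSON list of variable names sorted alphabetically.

Block summaries:
  b0 def {a,x} use ∅
  b1 def {d,g,p} use {a}
  b2 def {q,x} use {d}
  b3 def {g,x} use {g,x}
  b4 def {d} use {g}

Live sets:
  b0 li=∅ lo={a,x}
  b1 li={a,x} lo={a,d,g,x}
  b2 li={a,d,g} lo={a,g,x}
  b3 li={a,g,x} lo={a,g,x}
  b4 li={a,g,x} lo={a,x}

Interference:
  a↔{d,g,p,q,x}
  d↔{a,g,x}
  g↔{a,d,p,q,x}
  p↔{a,g,x}
  q↔{a,g,x}
  x↔{a,d,g,p,q}

N(q) = ["a", "g", "x"]

Answer: ["a", "g", "x"]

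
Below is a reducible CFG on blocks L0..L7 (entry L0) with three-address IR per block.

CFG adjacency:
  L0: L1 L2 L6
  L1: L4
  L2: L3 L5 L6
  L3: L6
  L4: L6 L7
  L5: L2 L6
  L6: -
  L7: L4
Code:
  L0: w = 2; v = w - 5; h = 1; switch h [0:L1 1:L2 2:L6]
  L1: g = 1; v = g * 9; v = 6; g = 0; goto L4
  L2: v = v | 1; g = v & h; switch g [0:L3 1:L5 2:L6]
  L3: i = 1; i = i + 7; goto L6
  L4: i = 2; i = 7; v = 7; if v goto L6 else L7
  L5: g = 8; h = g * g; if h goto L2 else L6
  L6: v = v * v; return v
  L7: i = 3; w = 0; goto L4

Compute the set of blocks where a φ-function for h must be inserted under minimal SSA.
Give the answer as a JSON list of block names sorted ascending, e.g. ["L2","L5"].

Answer: ["L2", "L6"]

Derivation:
idom tree: L1←L0 L2←L0 L3←L2 L4←L1 L5←L2 L6←L0 L7←L4
Dom at joins:
  L2: preds {L0,L5}: {L0} ∩ {L0,L2,L5} = {L0}; idom=L0
  L4: preds {L1,L7}: {L0,L1} ∩ {L0,L1,L4,L7} = {L0,L1}; idom=L1
  L6: preds {L0,L2,L3,L4,L5}: {L0} ∩ {L0,L2} ∩ {L0,L2,L3} ∩ {L0,L1,L4} ∩ {L0,L2,L5} = {L0}; idom=L0

DF walk-up:
  join L2 pred L0: · stop@L0
  join L2 pred L5: L5→L2 stop@L0
  join L4 pred L1: · stop@L1
  join L4 pred L7: L7→L4 stop@L1
  join L6 pred L0: · stop@L0
  join L6 pred L2: L2 stop@L0
  join L6 pred L3: L3→L2 stop@L0
  join L6 pred L4: L4→L1 stop@L0
  join L6 pred L5: L5→L2 stop@L0
  DF(L0)=∅
  DF(L1)={L6}
  DF(L2)={L2,L6}
  DF(L3)={L6}
  DF(L4)={L4,L6}
  DF(L5)={L2,L6}
  DF(L6)=∅
  DF(L7)={L4}

φ for h: defs {L0,L5}
  DF⁺ = {L2,L6}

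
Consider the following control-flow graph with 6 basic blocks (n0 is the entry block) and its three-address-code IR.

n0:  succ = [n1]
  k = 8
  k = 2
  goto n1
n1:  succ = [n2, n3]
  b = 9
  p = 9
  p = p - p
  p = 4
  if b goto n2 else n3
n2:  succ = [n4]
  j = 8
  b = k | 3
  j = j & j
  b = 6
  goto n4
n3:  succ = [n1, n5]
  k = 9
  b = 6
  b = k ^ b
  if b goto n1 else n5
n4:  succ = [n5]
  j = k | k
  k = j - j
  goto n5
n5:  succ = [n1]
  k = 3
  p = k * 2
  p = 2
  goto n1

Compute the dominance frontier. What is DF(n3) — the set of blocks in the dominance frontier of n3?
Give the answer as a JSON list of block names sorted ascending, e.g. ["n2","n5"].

idom tree: n1←n0 n2←n1 n3←n1 n4←n2 n5←n1
Join-block Dom:
  n1: preds {n0,n3,n5}: {n0} ∩ {n0,n1,n3} ∩ {n0,n1,n5} = {n0}; idom=n0
  n5: preds {n3,n4}: {n0,n1,n3} ∩ {n0,n1,n2,n4} = {n0,n1}; idom=n1

Frontier:
  n1←n0: walk · to n0
  n1←n3: walk n3→n1 to n0
  n1←n5: walk n5→n1 to n0
  n5←n3: walk n3 to n1
  n5←n4: walk n4→n2 to n1
  n0 → ∅
  n1 → {n1}
  n2 → {n5}
  n3 → {n1,n5}
  n4 → {n5}
  n5 → {n1}

DF(n3) = ["n1", "n5"]

Answer: ["n1", "n5"]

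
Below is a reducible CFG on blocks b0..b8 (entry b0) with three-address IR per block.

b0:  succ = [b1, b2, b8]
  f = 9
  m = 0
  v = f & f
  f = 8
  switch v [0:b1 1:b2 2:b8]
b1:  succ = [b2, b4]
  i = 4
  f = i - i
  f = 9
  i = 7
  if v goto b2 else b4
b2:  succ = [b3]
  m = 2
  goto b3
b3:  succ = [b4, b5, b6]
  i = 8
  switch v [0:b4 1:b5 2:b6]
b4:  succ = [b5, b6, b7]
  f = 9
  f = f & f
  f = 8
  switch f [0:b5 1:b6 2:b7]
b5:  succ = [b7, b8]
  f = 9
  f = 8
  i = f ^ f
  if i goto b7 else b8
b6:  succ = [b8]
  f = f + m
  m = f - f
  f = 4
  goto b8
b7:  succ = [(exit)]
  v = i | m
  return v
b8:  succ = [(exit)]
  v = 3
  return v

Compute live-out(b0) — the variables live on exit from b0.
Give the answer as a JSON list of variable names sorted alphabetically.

Answer: ["f", "m", "v"]

Analysis:
Per-block:
  b0 def {f,m,v} use ∅
  b1 def {f,i} use {v}
  b2 def {m} use ∅
  b3 def {i} use {v}
  b4 def {f} use ∅
  b5 def {f,i} use ∅
  b6 def {f,m} use {f,m}
  b7 def {v} use {i,m}
  b8 def {v} use ∅

Liveness:
  b0: in=∅ out={f,m,v}
  b1: in={m,v} out={f,i,m,v}
  b2: in={f,v} out={f,m,v}
  b3: in={f,m,v} out={f,i,m}
  b4: in={i,m} out={f,i,m}
  b5: in={m} out={i,m}
  b6: in={f,m} out=∅
  b7: in={i,m} out=∅
  b8: in=∅ out=∅

live-out(b0) = ["f", "m", "v"]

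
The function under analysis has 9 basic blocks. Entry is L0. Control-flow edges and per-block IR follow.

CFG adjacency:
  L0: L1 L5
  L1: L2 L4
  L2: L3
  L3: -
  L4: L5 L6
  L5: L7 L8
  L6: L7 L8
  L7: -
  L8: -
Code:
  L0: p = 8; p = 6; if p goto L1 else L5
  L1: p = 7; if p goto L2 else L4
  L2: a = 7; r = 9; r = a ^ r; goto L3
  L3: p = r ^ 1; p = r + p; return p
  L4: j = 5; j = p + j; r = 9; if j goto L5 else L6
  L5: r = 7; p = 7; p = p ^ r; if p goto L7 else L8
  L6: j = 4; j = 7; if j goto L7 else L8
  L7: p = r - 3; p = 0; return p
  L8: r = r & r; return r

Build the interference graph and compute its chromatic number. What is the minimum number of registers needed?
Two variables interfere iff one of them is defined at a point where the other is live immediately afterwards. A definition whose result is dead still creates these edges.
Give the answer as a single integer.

Per-block:
  L0 def {p} use ∅
  L1 def {p} use ∅
  L2 def {a,r} use ∅
  L3 def {p} use {r}
  L4 def {j,r} use {p}
  L5 def {p,r} use ∅
  L6 def {j} use ∅
  L7 def {p} use {r}
  L8 def {r} use {r}

Liveness:
  live L0: ∅→∅
  live L1: ∅→{p}
  live L2: ∅→{r}
  live L3: {r}→∅
  live L4: {p}→{r}
  live L5: ∅→{r}
  live L6: {r}→{r}
  live L7: {r}→∅
  live L8: {r}→∅

Interfere edges:
  a↔{r}
  j↔{p,r}
  p↔{j,r}
  r↔{a,j,p}

Registers:
  {j,p,r} pairwise interfere (3-clique) ⇒ χ ≥ 3
  assign a→r1 j→r1 p→r2 r→r0 — no edge inside a register ⇒ χ ≤ 3
  χ = 3

Answer: 3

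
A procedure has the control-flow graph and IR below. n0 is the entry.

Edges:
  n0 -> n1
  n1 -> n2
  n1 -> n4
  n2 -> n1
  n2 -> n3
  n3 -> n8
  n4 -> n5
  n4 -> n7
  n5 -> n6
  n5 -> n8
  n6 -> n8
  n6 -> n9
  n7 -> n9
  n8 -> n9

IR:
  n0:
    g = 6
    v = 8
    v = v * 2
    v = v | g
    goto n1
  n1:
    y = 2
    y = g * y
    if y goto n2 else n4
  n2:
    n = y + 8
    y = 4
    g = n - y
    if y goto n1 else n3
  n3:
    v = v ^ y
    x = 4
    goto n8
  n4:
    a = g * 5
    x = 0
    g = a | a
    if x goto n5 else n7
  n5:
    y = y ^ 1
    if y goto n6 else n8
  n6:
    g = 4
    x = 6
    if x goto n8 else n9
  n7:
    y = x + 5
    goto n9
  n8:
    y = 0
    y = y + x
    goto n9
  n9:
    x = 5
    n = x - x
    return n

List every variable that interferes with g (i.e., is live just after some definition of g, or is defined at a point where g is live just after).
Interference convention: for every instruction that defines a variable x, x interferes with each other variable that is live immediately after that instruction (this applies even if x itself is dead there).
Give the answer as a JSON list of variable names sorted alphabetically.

Answer: ["v", "x", "y"]

Working:
Block summaries:
  n0: {g,v} / ∅
  n1: {y} / {g}
  n2: {g,n,y} / {y}
  n3: {v,x} / {v,y}
  n4: {a,g,x} / {g}
  n5: {y} / {y}
  n6: {g,x} / ∅
  n7: {y} / {x}
  n8: {y} / {x}
  n9: {n,x} / ∅

Liveness:
  live n0: ∅→{g,v}
  live n1: {g,v}→{g,v,y}
  live n2: {v,y}→{g,v,y}
  live n3: {v,y}→{x}
  live n4: {g,y}→{x,y}
  live n5: {x,y}→{x}
  live n6: ∅→{x}
  live n7: {x}→∅
  live n8: {x}→∅
  live n9: ∅→∅

Interfere edges:
  a↔{x,y}
  g↔{v,x,y}
  n↔{v,y}
  v↔{g,n,y}
  x↔{a,g,y}
  y↔{a,g,n,v,x}

N(g) = ["v", "x", "y"]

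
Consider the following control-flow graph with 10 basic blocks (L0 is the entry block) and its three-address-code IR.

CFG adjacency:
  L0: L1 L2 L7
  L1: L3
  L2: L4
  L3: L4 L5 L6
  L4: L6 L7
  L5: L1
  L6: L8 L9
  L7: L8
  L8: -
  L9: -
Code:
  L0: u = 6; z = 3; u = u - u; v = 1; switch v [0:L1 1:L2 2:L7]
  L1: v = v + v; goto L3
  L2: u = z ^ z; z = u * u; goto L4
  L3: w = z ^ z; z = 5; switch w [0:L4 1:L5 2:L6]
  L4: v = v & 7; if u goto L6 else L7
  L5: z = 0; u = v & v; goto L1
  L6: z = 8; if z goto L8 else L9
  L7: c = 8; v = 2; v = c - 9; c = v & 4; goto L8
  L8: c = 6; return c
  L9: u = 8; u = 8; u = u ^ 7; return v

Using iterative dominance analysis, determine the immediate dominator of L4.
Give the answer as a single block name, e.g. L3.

idom tree: L1←L0 L2←L0 L3←L1 L4←L0 L5←L3 L6←L0 L7←L0 L8←L0 L9←L6
Dom at joins:
  L1: preds {L0,L5}: {L0} ∩ {L0,L1,L3,L5} = {L0}; idom=L0
  L4: preds {L2,L3}: {L0,L2} ∩ {L0,L1,L3} = {L0}; idom=L0
  L6: preds {L3,L4}: {L0,L1,L3} ∩ {L0,L4} = {L0}; idom=L0
  L7: preds {L0,L4}: {L0} ∩ {L0,L4} = {L0}; idom=L0
  L8: preds {L6,L7}: {L0,L6} ∩ {L0,L7} = {L0}; idom=L0

idom(L4) = L0

Answer: L0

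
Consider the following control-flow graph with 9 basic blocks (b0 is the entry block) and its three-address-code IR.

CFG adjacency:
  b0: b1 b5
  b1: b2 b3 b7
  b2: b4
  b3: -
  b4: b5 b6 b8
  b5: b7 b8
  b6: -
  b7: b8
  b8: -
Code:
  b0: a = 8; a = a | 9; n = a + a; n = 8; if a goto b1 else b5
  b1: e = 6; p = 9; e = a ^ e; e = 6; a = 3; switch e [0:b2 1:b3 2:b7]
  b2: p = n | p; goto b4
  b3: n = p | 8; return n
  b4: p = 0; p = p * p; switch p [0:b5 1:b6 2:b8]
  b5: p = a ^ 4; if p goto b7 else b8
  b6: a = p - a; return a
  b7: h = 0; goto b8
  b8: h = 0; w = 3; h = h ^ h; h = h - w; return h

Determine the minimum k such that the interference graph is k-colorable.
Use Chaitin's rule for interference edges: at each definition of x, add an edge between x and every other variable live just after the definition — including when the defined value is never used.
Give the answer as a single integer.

Per-block:
  b0 def {a,n} use ∅
  b1 def {a,e,p} use {a}
  b2 def {p} use {n,p}
  b3 def {n} use {p}
  b4 def {p} use ∅
  b5 def {p} use {a}
  b6 def {a} use {a,p}
  b7 def {h} use ∅
  b8 def {h,w} use ∅

Liveness:
  b0 li=∅ lo={a,n}
  b1 li={a,n} lo={a,n,p}
  b2 li={a,n,p} lo={a}
  b3 li={p} lo=∅
  b4 li={a} lo={a,p}
  b5 li={a} lo=∅
  b6 li={a,p} lo=∅
  b7 li=∅ lo=∅
  b8 li=∅ lo=∅

Interfere edges:
  a: {e,n,p}
  e: {a,n,p}
  h: {w}
  n: {a,e,p}
  p: {a,e,n}
  w: {h}

Chromatic number:
  {a,e,n,p} pairwise interfere (4-clique) ⇒ χ ≥ 4
  4-colouring: R0={a,h}  R1={e,w}  R2={n}  R3={p}
  χ = 4

Answer: 4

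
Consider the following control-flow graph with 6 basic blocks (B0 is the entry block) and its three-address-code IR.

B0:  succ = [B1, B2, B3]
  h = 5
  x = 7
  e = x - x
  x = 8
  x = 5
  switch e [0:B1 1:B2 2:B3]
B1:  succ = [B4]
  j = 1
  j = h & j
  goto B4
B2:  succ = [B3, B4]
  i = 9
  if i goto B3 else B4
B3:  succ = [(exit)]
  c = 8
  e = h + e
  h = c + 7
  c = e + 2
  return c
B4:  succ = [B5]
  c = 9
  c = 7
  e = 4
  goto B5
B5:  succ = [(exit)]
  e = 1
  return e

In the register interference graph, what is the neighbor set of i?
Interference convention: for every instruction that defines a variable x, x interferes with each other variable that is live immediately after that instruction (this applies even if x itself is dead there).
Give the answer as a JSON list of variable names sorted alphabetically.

Answer: ["e", "h"]

Analysis:
def/use:
  B0: {e,h,x} / ∅
  B1: {j} / {h}
  B2: {i} / ∅
  B3: {c,e,h} / {e,h}
  B4: {c,e} / ∅
  B5: {e} / ∅

Liveness:
  B0: in=∅ out={e,h}
  B1: in={h} out=∅
  B2: in={e,h} out={e,h}
  B3: in={e,h} out=∅
  B4: in=∅ out=∅
  B5: in=∅ out=∅

Conflict graph:
  c: {e,h}
  e: {c,h,i,x}
  h: {c,e,i,j,x}
  i: {e,h}
  j: {h}
  x: {e,h}

N(i) = ["e", "h"]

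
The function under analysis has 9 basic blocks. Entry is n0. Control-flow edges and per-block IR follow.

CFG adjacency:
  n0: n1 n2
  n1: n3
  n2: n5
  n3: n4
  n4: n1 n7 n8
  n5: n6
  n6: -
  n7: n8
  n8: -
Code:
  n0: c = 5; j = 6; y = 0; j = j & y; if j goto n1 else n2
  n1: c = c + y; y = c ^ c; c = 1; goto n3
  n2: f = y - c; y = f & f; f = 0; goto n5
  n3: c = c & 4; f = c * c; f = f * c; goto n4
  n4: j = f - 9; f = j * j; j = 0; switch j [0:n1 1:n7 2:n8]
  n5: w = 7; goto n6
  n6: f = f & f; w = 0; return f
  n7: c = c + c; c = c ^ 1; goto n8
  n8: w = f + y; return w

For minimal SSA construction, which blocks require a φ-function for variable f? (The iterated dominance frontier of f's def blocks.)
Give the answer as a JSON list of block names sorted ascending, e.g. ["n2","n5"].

Answer: ["n1"]

Derivation:
idom tree: n1←n0 n2←n0 n3←n1 n4←n3 n5←n2 n6←n5 n7←n4 n8←n4
Dom∩ at merges:
  n1: preds {n0,n4}: {n0} ∩ {n0,n1,n3,n4} = {n0}; idom=n0
  n8: preds {n4,n7}: {n0,n1,n3,n4} ∩ {n0,n1,n3,n4,n7} = {n0,n1,n3,n4}; idom=n4

Frontier:
  n1←n0: walk · to n0
  n1←n4: walk n4→n3→n1 to n0
  n8←n4: walk · to n4
  n8←n7: walk n7 to n4
  n0 → ∅
  n1 → {n1}
  n2 → ∅
  n3 → {n1}
  n4 → {n1}
  n5 → ∅
  n6 → ∅
  n7 → {n8}
  n8 → ∅

φ for f: defs {n2,n3,n4,n6}
  DF⁺ = {n1}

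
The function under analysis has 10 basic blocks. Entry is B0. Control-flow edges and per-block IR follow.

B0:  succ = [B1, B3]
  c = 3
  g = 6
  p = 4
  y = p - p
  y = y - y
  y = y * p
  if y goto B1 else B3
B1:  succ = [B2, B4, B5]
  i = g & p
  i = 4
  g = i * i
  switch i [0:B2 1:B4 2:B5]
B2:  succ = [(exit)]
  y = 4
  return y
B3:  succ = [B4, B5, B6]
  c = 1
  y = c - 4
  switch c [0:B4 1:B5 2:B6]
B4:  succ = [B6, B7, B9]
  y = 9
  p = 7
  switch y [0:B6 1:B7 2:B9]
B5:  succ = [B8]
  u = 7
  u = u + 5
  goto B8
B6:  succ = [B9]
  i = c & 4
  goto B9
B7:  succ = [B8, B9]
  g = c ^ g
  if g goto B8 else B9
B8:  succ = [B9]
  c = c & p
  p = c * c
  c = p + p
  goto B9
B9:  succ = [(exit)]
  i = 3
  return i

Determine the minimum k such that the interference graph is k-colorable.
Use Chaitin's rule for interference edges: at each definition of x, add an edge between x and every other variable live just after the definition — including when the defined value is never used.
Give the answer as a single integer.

def/use:
  B0: def={c,g,p,y} ue=∅
  B1: def={g,i} ue={g,p}
  B2: def={y} ue=∅
  B3: def={c,y} ue=∅
  B4: def={p,y} ue=∅
  B5: def={u} ue=∅
  B6: def={i} ue={c}
  B7: def={g} ue={c,g}
  B8: def={c,p} ue={c,p}
  B9: def={i} ue=∅

Backward fixpoint:
  B0 li=∅ lo={c,g,p}
  B1 li={c,g,p} lo={c,g,p}
  B2 li=∅ lo=∅
  B3 li={g,p} lo={c,g,p}
  B4 li={c,g} lo={c,g,p}
  B5 li={c,p} lo={c,p}
  B6 li={c} lo=∅
  B7 li={c,g,p} lo={c,p}
  B8 li={c,p} lo=∅
  B9 li=∅ lo=∅

Interference:
  c: {g,i,p,u,y}
  g: {c,i,p,y}
  i: {c,g,p}
  p: {c,g,i,u,y}
  u: {c,p}
  y: {c,g,p}

Registers:
  lower bound: {c,g,i,p} mutually conflict ⇒ χ ≥ 4
  4-colouring: c0={c}  c1={p}  c2={g,u}  c3={i,y}
  χ = 4

Answer: 4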